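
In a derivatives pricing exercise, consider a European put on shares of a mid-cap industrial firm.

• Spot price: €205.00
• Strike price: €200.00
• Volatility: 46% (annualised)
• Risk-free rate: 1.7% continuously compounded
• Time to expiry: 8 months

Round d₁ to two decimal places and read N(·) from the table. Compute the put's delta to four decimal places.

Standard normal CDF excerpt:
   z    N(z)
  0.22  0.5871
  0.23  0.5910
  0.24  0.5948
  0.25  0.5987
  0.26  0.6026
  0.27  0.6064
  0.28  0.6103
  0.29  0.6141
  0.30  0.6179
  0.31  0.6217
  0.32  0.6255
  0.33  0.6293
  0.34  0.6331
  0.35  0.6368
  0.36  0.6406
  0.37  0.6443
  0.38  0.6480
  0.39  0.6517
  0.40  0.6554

σ√T = 0.46·√0.6667 = 0.3756
d₁ = [ln(205/200) + (0.017 + ½·0.46²)·0.6667] / (σ√T) = (0.0247 + 0.0819) / 0.3756 = 0.2837 → 0.28
N(d₁) = N(0.28) = 0.6103
Δ_put = N(d₁) − 1 = 0.6103 − 1 = -0.3897

-0.3897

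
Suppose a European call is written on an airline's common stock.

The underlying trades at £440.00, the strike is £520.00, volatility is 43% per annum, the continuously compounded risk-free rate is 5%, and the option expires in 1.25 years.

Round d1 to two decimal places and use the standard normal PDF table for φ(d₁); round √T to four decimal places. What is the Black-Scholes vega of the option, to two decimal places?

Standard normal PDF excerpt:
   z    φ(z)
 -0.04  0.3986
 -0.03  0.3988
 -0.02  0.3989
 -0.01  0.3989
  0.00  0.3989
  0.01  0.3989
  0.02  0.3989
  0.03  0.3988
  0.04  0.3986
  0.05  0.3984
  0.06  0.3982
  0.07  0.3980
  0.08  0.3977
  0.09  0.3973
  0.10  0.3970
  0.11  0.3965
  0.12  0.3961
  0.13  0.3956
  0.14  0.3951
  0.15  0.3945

196.23

σ√T = 0.43 × 1.1180 = 0.4808
d₁ = [ln(440/520) + (0.05 + 0.43²/2)·1.25] / 0.4808 = [-0.1671 + 0.1781] / 0.4808 = 0.0229 ⇒ 0.02
√T = √1.25 = 1.1180
φ(d₁) = φ(0.02) = 0.3989
vega = S·φ(d₁)·√T = 440·0.3989·1.1180 = 196.2269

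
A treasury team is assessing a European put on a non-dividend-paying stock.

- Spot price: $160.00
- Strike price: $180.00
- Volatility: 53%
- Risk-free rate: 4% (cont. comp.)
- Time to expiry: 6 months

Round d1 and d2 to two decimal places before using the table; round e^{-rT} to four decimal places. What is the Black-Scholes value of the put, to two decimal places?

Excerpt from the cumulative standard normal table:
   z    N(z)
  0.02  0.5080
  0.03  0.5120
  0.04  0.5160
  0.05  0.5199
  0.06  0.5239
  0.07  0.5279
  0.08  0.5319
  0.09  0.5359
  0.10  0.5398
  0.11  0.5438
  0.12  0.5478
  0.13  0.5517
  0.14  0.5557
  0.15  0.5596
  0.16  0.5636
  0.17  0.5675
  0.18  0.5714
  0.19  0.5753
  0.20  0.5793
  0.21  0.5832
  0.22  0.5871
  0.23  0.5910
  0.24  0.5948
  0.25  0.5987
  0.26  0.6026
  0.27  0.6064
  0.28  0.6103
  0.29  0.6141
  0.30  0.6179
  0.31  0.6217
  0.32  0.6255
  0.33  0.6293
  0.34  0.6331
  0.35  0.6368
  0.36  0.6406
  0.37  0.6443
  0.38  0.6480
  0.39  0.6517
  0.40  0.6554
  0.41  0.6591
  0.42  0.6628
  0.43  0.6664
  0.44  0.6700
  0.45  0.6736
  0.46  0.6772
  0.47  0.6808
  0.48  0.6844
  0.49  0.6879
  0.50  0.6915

$34.38

σ√T = 0.53·√0.5 = 0.3748
d₁ = [ln(160/180) + (0.04 + 0.53²/2)·0.5] / 0.3748 = [-0.1178 + 0.0902] / 0.3748 = -0.0735 ⇒ -0.07
d₂ = d₁ − σ√T = -0.0735 − 0.3748 = -0.4483 ⇒ -0.45
exp(−rT) = exp(−0.04·0.5) = 0.9802
N(−d₂) = N(0.45) = 0.6736;  N(−d₁) = N(0.07) = 0.5279
P = 180·0.9802·0.6736 − 160·0.5279 = 118.8473 − 84.4640 = 34.3833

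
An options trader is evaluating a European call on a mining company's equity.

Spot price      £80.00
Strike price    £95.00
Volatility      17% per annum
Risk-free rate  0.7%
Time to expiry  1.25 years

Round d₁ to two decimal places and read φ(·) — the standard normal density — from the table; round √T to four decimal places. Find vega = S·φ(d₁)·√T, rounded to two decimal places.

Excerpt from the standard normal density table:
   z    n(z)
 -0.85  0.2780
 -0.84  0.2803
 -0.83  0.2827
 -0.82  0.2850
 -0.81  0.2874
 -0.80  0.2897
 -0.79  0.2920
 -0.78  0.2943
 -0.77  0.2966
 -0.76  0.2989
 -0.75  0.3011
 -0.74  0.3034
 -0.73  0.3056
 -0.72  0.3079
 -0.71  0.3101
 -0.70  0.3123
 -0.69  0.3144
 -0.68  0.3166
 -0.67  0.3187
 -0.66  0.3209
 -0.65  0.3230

26.73

σ√T = 0.17·√1.25 = 0.1901
d₁ = [ln(80/95) + (0.007 + ½·0.17²)·1.25] / (σ√T) = (-0.1719 + 0.0268) / 0.1901 = -0.7631 → -0.76
√T = √1.25 = 1.1180
φ(d₁) = φ(-0.76) = 0.2989
vega = S·φ(d₁)·√T = 80·0.2989·1.1180 = 26.7336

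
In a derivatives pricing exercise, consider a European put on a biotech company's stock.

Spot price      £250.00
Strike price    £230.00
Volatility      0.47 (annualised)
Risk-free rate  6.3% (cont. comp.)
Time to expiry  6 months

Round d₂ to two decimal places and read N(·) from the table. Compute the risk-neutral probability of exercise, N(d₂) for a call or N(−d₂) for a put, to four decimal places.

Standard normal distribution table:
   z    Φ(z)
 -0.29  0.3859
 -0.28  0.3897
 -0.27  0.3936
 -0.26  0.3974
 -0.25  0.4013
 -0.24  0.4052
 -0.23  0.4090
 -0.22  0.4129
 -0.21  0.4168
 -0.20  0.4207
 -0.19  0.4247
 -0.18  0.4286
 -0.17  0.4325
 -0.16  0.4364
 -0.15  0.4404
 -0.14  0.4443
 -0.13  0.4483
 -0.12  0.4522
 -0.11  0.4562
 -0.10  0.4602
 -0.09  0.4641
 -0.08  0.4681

σ√T = 0.47 × 0.7071 = 0.3323
d₁ = [ln(250/230) + (0.063 + ½·0.47²)·0.5] / (σ√T) = (0.0834 + 0.0867) / 0.3323 = 0.5118 → 0.51
d₂ = 0.5118 − 0.3323 = 0.1795 → 0.18
Pr(exercise) under Q = N(−d₂) = N(-0.18) = 0.4286

0.4286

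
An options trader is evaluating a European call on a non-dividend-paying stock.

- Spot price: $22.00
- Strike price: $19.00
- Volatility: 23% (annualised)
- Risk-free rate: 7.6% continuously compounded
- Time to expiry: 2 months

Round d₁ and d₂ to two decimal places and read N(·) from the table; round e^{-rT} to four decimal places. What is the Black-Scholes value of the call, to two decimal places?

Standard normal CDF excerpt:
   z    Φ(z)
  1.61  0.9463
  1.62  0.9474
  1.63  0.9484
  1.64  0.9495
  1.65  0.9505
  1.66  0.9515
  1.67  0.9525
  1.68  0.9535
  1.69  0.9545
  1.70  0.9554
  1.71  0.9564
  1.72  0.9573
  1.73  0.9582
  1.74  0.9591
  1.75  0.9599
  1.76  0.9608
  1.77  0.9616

$3.27

σ√T = 0.23·√0.1667 = 0.0939
d₁ = [ln(22/19) + (0.076 + 0.23²/2)·0.1667] / 0.0939 = [0.1466 + 0.0171] / 0.0939 = 1.7432 → 1.74
d₂ = d₁ − σ√T = 1.7432 − 0.0939 = 1.6493 → 1.65
e^(−rT) = e^(−0.076·0.1667) = 0.9874
N(d₁) = N(1.74) = 0.9591;  N(d₂) = N(1.65) = 0.9505
C = 22·0.9591 − 19·0.9874·0.9505 = 21.1002 − 17.8320 = 3.2682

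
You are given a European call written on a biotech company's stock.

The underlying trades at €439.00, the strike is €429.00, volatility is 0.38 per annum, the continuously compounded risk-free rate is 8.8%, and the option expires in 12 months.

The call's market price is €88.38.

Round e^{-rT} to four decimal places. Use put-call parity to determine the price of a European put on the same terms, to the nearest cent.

e^(−rT) = e^(−0.088·1) = 0.9158
Put-call parity: C − P = S − K·e^(−rT) = 439 − 429·0.9158 = 439 − 392.8782 = 46.1218
P = C − (C − P) = 88.38 − (46.1218) = 42.2582

€42.26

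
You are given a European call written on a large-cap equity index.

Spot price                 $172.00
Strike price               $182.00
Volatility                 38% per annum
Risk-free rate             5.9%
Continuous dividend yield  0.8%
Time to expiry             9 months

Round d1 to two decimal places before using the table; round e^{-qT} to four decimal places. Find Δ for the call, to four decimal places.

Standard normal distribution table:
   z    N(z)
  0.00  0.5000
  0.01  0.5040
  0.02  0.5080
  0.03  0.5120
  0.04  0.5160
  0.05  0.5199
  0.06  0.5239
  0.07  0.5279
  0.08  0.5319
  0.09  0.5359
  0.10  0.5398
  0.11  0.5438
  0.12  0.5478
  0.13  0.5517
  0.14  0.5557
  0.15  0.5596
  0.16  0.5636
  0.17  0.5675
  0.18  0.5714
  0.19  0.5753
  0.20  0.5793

T = 0.75;  σ√T = 0.3291
ln(S/K) + (r − q + σ²/2)T = ln(172/182) + (0.059 − 0.008 + 0.38²/2)·0.75 = -0.0565 + 0.0924 = 0.0359
d₁ = 0.0359 / 0.3291 = 0.1091 ≈ 0.11
N(d₁) = N(0.11) = 0.5438
Δ_call = exp(−qT)·N(d₁) = 0.9940·0.5438 = 0.5405

0.5405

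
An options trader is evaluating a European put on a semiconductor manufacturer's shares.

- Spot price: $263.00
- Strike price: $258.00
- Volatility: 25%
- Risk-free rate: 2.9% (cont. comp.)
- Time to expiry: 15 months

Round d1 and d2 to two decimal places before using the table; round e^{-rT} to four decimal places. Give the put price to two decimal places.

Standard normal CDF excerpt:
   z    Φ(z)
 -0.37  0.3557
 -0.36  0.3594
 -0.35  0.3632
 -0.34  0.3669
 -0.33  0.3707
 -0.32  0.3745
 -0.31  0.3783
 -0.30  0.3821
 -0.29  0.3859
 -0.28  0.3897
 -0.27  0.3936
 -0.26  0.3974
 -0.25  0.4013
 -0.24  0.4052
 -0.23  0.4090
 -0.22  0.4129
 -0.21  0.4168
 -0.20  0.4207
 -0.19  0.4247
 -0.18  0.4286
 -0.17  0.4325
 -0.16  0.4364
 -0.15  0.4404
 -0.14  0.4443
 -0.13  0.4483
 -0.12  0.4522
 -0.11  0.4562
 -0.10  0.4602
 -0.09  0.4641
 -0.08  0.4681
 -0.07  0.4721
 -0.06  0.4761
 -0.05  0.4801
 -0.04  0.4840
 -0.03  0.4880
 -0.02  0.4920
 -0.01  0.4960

$21.97

σ√T = 0.25 × 1.1180 = 0.2795
d₁ = [ln(263/258) + (0.029 + 0.25²/2)·1.25] / 0.2795 = [0.0192 + 0.0753] / 0.2795 = 0.3381 → 0.34
d₂ = d₁ − σ√T = 0.3381 − 0.2795 = 0.0586 → 0.06
exp(−rT) = exp(−0.029·1.25) = 0.9644
N(−d₂) = N(-0.06) = 0.4761;  N(−d₁) = N(-0.34) = 0.3669
P = 258·0.9644·0.4761 − 263·0.3669 = 118.4609 − 96.4947 = 21.9662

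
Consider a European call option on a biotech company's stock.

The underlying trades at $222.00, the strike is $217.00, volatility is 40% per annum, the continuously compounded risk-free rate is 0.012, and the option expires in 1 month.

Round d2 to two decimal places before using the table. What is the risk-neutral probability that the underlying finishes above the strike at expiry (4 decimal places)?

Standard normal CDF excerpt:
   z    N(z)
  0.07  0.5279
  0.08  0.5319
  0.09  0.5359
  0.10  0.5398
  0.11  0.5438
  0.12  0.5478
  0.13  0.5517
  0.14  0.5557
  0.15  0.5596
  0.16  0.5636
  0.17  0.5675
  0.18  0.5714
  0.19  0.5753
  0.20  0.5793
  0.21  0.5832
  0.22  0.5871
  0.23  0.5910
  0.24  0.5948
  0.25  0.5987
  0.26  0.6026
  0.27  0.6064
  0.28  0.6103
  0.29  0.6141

T = 0.08333;  σ√T = 0.1155
d₁ = [ln(222/217) + (0.012 + 0.4²/2)·0.08333] / 0.1155 = [0.0228 + 0.0077] / 0.1155 = 0.2637 → 0.26
d₂ = d₁ − σ√T = 0.2637 − 0.1155 = 0.1482 → 0.15
Risk-neutral Pr[S_T > K] = N(d₂) = N(0.15) = 0.5596

0.5596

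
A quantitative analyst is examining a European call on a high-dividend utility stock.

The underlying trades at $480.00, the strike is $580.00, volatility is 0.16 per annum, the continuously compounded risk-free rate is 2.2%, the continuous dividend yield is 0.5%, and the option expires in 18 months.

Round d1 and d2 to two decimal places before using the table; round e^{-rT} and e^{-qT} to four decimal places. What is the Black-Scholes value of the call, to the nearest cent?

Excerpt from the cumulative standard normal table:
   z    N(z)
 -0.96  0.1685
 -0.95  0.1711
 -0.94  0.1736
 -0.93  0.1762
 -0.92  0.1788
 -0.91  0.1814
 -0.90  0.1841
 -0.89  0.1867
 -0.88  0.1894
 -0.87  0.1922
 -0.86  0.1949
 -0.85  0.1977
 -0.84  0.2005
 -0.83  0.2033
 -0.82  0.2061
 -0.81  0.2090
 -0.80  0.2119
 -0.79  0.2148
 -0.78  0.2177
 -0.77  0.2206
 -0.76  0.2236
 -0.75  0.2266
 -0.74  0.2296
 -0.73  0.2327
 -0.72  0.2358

$10.51

σ√T = 0.16·√1.5 = 0.1960
d₁ = [ln(480/580) + (0.022 − 0.005 + 0.16²/2)·1.5] / 0.1960 = [-0.1892 + 0.0447] / 0.1960 = -0.7376 which rounds to -0.74
d₂ = d₁ − σ√T = -0.7376 − 0.1960 = -0.9336 which rounds to -0.93
exp(−qT) = exp(−0.005·1.5) = 0.9925;  exp(−rT) = exp(−0.022·1.5) = 0.9675
N(d₁) = N(-0.74) = 0.2296;  N(d₂) = N(-0.93) = 0.1762
C = 480·0.9925·0.2296 − 580·0.9675·0.1762 = 109.3814 − 98.8746 = 10.5068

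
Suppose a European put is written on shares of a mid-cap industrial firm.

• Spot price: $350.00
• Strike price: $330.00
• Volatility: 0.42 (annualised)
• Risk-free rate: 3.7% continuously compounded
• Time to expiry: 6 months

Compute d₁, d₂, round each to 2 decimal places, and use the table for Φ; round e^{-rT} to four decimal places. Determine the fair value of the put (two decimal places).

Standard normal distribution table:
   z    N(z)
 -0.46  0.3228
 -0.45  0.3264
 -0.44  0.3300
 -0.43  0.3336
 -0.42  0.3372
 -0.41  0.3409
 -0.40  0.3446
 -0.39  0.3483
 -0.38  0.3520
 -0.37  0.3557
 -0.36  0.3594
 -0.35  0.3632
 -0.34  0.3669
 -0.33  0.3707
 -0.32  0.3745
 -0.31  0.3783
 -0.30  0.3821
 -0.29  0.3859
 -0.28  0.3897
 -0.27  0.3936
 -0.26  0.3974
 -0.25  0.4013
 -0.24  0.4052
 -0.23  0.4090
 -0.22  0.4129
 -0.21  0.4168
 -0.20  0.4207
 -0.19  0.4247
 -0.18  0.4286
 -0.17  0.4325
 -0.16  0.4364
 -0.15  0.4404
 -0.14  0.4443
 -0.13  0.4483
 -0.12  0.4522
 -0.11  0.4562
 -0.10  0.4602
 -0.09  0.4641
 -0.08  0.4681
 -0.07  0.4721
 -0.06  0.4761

T = 0.5;  σ√T = 0.2970
d₁ = [ln(350/330) + (0.037 + 0.42²/2)·0.5] / 0.2970 = [0.0588 + 0.0626] / 0.2970 = 0.4089 ⇒ 0.41
d₂ = d₁ − σ√T = 0.4089 − 0.2970 = 0.1119 ⇒ 0.11
exp(−rT) = exp(−0.037·0.5) = 0.9817
P = 330·0.9817·N(-0.11) − 350·N(-0.41) = 330·0.9817·0.4562 − 350·0.3409 = 147.7910 − 119.3150 = 28.4760

$28.48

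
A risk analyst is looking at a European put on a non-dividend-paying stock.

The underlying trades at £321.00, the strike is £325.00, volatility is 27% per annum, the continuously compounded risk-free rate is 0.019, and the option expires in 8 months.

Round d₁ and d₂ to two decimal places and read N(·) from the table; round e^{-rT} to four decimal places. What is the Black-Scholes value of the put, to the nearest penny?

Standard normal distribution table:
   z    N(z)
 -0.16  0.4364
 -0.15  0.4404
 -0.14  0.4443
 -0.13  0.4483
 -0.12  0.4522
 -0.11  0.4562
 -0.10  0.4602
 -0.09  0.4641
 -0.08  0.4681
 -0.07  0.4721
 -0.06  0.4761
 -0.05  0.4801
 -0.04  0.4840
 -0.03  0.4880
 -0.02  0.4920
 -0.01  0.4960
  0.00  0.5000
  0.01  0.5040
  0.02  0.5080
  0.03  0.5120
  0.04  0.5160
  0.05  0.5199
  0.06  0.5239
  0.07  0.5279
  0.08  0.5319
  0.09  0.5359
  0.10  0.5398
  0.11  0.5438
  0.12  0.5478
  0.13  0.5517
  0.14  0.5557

σ√T = 0.27 × 0.8165 = 0.2205
d₁ = [ln(321/325) + (0.019 + 0.27²/2)·0.6667] / 0.2205 = [-0.0124 + 0.0370] / 0.2205 = 0.1115 → 0.11
d₂ = d₁ − σ√T = 0.1115 − 0.2205 = -0.1089 → -0.11
exp(−rT) = exp(−0.019·0.6667) = 0.9874
N(−d₂) = N(0.11) = 0.5438;  N(−d₁) = N(-0.11) = 0.4562
P = 325·0.9874·0.5438 − 321·0.4562 = 174.5081 − 146.4402 = 28.0679

£28.07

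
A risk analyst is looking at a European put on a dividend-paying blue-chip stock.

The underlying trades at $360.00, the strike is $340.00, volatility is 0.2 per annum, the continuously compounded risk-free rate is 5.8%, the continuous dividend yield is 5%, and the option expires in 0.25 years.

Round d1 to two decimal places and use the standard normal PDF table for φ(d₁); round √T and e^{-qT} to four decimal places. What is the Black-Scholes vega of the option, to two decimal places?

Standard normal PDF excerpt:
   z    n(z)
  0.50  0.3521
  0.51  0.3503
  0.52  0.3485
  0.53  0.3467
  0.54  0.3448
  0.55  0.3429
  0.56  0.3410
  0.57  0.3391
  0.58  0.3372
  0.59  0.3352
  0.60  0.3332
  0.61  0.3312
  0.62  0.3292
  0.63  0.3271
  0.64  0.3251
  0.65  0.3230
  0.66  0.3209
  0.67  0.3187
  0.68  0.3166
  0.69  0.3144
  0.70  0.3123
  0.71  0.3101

57.79

T = 0.25;  σ√T = 0.1000
d₁ = [ln(360/340) + (0.058 − 0.05 + 0.2²/2)·0.25] / 0.1000 = [0.0572 + 0.0070] / 0.1000 = 0.6416 ⇒ 0.64
√T = √0.25 = 0.5000
φ(d₁) = φ(0.64) = 0.3251
exp(−qT) = exp(−0.05·0.25) = 0.9876
vega = S·exp(−qT)·φ(d₁)·√T = 360·0.9876·0.3251·0.5000 = 57.7924
(Vega is the same for a European call and put with the same parameters.)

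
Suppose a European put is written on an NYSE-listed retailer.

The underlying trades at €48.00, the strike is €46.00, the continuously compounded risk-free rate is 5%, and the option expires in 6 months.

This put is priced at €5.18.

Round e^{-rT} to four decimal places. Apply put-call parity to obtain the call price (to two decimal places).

€8.32

e^(−rT) = e^(−0.05·0.5) = 0.9753
Put-call parity: C − P = S − K·e^(−rT) = 48 − 46·0.9753 = 48 − 44.8638 = 3.1362
C = P + (C − P) = 5.18 + (3.1362) = 8.3162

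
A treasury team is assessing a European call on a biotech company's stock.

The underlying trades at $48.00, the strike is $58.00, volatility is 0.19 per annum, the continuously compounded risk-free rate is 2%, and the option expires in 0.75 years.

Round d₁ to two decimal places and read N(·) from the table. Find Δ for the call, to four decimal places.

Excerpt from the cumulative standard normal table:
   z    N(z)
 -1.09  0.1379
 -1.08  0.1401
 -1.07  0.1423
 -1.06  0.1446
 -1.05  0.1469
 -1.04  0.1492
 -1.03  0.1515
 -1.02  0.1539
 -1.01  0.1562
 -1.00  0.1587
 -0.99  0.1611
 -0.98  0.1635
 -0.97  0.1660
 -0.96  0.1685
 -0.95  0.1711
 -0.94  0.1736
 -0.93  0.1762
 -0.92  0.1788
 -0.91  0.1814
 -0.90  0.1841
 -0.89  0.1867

0.1635

T = 0.75;  σ√T = 0.1645
d₁ = [ln(48/58) + (0.02 + ½·0.19²)·0.75] / (σ√T) = (-0.1892 + 0.0285) / 0.1645 = -0.9767 which rounds to -0.98
N(d₁) = N(-0.98) = 0.1635
Δ_call = N(d₁) = 0.1635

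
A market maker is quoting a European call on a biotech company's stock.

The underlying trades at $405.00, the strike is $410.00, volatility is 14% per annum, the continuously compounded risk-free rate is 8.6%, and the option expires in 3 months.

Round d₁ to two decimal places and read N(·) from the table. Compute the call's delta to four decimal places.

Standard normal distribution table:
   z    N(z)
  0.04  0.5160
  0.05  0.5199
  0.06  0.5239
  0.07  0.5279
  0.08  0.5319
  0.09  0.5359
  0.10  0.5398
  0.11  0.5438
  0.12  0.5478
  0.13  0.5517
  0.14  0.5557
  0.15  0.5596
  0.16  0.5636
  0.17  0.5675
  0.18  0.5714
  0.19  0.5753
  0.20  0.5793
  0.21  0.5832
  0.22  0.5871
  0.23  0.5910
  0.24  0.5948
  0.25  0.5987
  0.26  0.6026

0.5675

σ√T = 0.14 × 0.5000 = 0.0700
d₁ = [ln(405/410) + (0.086 + ½·0.14²)·0.25] / (σ√T) = (-0.0123 + 0.0239) / 0.0700 = 0.1669 which rounds to 0.17
N(d₁) = N(0.17) = 0.5675
Δ_call = N(d₁) = 0.5675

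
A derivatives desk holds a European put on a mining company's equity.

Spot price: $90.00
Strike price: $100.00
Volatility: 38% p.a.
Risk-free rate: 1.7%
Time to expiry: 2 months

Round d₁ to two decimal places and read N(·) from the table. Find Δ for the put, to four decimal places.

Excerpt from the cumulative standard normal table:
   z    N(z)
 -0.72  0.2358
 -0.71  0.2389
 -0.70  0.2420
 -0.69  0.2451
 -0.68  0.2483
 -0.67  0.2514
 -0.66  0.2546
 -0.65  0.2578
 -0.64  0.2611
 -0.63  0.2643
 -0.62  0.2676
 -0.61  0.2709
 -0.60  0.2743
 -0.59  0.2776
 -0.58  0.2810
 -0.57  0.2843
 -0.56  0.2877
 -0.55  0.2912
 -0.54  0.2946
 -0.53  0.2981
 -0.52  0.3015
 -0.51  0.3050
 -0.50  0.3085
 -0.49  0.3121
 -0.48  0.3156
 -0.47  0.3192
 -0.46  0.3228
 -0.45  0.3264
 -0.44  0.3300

-0.7190

σ√T = 0.38 × 0.4082 = 0.1551
ln(S/K) + (r + σ²/2)T = ln(90/100) + (0.017 + 0.38²/2)·0.1667 = -0.1054 + 0.0149 = -0.0905
d₁ = -0.0905 / 0.1551 = -0.5833 ≈ -0.58
N(d₁) = N(-0.58) = 0.2810
Δ_put = N(d₁) − 1 = 0.2810 − 1 = -0.7190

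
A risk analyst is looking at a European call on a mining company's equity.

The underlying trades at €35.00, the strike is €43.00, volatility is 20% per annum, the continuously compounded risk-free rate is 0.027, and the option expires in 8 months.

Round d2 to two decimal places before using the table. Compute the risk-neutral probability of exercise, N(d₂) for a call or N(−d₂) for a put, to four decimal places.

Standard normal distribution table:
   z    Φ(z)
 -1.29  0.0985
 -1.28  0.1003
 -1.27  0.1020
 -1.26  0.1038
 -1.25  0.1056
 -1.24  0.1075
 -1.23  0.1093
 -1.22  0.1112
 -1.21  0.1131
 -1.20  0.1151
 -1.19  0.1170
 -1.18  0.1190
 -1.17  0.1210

T = 0.6667;  σ√T = 0.1633
d₁ = [ln(35/43) + (0.027 + ½·0.2²)·0.6667] / (σ√T) = (-0.2059 + 0.0313) / 0.1633 = -1.0687 ≈ -1.07
d₂ = -1.0687 − 0.1633 = -1.2320 ≈ -1.23
Pr(exercise) under Q = N(d₂) = 0.1093

0.1093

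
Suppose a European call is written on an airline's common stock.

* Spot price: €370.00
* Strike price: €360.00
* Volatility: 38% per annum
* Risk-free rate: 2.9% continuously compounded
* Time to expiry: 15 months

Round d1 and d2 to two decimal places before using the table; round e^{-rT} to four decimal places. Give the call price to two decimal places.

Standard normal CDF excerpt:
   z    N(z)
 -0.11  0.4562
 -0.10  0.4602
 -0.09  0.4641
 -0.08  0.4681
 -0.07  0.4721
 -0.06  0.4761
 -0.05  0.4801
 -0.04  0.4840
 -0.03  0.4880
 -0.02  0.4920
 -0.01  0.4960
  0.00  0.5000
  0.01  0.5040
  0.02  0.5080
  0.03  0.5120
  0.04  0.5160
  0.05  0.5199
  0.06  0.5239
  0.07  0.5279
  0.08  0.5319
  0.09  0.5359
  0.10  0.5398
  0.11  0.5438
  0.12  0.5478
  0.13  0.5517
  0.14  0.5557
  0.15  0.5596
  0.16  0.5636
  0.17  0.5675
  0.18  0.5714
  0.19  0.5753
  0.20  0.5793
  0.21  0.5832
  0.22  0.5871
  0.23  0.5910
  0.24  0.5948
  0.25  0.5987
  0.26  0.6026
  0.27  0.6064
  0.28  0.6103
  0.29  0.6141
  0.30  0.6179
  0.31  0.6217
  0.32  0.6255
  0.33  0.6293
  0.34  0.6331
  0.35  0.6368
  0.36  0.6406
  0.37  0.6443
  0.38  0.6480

€71.73

T = 1.25;  σ√T = 0.4249
d₁ = [ln(370/360) + (0.029 + 0.38²/2)·1.25] / 0.4249 = [0.0274 + 0.1265] / 0.4249 = 0.3622 → 0.36
d₂ = d₁ − σ√T = 0.3622 − 0.4249 = -0.0626 → -0.06
exp(−rT) = exp(−0.029·1.25) = 0.9644
C = 370·N(0.36) − 360·0.9644·N(-0.06) = 370·0.6406 − 360·0.9644·0.4761 = 237.0220 − 165.2943 = 71.7277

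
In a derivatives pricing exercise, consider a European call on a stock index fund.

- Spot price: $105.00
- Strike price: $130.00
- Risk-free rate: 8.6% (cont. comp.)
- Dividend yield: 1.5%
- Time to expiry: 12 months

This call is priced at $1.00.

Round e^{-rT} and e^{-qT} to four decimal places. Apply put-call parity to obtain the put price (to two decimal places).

$16.85

e^(−qT) = e^(−0.015·1) = 0.9851;  e^(−rT) = e^(−0.086·1) = 0.9176
Put-call parity: C − P = S·e^(−qT) − K·e^(−rT) = 105·0.9851 − 130·0.9176 = 103.4355 − 119.2880 = -15.8525
P = C − (C − P) = 1.00 − (-15.8525) = 16.8525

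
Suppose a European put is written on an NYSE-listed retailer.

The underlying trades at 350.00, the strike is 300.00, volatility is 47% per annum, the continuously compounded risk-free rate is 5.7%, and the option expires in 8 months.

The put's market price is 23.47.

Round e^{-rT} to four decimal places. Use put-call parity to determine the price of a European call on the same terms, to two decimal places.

84.66

exp(−rT) = exp(−0.057·0.6667) = 0.9627
Put-call parity: C − P = S − K·e^(−rT) = 350 − 300·0.9627 = 350 − 288.8100 = 61.1900
C = P + (C − P) = 23.47 + (61.1900) = 84.6600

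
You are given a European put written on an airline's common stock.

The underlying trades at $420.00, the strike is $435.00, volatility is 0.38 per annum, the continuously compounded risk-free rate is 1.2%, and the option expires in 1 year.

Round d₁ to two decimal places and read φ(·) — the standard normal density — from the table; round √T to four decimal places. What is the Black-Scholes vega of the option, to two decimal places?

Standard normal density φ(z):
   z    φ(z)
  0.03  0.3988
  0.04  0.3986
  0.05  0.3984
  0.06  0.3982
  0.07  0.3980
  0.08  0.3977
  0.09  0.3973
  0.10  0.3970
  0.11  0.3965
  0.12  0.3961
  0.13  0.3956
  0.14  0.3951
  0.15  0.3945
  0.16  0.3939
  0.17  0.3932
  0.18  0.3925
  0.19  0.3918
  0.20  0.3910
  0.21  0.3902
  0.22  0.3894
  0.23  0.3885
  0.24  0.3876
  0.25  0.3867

σ√T = 0.38·√1 = 0.3800
d₁ = [ln(420/435) + (0.012 + 0.38²/2)·1] / 0.3800 = [-0.0351 + 0.0842] / 0.3800 = 0.1292 ≈ 0.13
√T = √1 = 1.0000
φ(d₁) = φ(0.13) = 0.3956
vega = S·φ(d₁)·√T = 420·0.3956·1.0000 = 166.1520

166.15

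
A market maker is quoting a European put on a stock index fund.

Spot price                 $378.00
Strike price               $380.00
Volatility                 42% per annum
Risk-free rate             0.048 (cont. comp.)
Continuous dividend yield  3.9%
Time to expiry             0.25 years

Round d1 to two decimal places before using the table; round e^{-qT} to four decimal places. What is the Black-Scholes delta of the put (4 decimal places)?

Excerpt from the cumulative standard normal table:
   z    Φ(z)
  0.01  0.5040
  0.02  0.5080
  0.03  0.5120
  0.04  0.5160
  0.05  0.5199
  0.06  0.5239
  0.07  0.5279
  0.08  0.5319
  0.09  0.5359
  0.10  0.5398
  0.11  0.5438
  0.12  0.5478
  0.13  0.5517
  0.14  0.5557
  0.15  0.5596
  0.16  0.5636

σ√T = 0.42·√0.25 = 0.2100
d₁ = [ln(378/380) + (0.048 − 0.039 + 0.42²/2)·0.25] / 0.2100 = [-0.0053 + 0.0243] / 0.2100 = 0.0906 ⇒ 0.09
N(d₁) = N(0.09) = 0.5359
Δ_put = exp(−qT)·(N(d₁) − 1) = 0.9903·(0.5359 − 1) = -0.4596

-0.4596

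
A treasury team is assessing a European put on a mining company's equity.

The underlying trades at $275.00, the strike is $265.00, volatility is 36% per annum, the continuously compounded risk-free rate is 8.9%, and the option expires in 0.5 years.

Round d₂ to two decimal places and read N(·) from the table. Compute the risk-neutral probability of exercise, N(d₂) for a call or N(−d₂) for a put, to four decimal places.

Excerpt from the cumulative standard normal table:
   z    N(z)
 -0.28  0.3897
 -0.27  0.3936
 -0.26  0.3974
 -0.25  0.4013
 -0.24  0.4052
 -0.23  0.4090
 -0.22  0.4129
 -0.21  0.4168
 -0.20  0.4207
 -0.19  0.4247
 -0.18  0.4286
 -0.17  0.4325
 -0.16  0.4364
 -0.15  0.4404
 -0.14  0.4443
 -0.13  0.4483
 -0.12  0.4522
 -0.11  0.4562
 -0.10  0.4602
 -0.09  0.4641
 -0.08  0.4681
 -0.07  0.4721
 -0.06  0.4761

0.4247

σ√T = 0.36 × 0.7071 = 0.2546
ln(S/K) + (r + σ²/2)T = ln(275/265) + (0.089 + 0.36²/2)·0.5 = 0.0370 + 0.0769 = 0.1139
d₁ = 0.1139 / 0.2546 = 0.4476 ⇒ 0.45
d₂ = d₁ − σ√T = 0.4476 − 0.2546 = 0.1930 ⇒ 0.19
Pr(exercise) under Q = N(−d₂) = N(-0.19) = 0.4247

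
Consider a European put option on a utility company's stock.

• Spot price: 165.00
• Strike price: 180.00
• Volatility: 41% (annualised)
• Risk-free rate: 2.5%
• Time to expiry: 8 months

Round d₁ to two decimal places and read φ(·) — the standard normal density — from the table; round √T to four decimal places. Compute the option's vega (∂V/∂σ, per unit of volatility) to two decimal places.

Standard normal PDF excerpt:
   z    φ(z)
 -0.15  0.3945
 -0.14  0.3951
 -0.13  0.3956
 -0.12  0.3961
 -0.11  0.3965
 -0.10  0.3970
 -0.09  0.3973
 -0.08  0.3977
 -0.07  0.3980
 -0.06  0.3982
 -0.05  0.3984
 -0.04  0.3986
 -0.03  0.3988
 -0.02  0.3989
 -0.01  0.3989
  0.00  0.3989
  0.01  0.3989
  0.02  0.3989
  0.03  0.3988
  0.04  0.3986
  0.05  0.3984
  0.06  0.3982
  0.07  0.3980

53.70

σ√T = 0.41·√0.6667 = 0.3348
d₁ = [ln(165/180) + (0.025 + 0.41²/2)·0.6667] / 0.3348 = [-0.0870 + 0.0727] / 0.3348 = -0.0428 → -0.04
√T = √0.6667 = 0.8165
φ(d₁) = φ(-0.04) = 0.3986
vega = S·φ(d₁)·√T = 165·0.3986·0.8165 = 53.7004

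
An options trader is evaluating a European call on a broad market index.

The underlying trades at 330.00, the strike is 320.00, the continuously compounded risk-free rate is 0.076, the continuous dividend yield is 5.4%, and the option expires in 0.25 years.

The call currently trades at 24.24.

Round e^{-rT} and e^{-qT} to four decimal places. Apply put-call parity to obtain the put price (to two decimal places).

exp(−qT) = exp(−0.054·0.25) = 0.9866;  exp(−rT) = exp(−0.076·0.25) = 0.9812
Put-call parity: C − P = S·e^(−qT) − K·e^(−rT) = 330·0.9866 − 320·0.9812 = 325.5780 − 313.9840 = 11.5940
P = C − (C − P) = 24.24 − (11.5940) = 12.6460

12.65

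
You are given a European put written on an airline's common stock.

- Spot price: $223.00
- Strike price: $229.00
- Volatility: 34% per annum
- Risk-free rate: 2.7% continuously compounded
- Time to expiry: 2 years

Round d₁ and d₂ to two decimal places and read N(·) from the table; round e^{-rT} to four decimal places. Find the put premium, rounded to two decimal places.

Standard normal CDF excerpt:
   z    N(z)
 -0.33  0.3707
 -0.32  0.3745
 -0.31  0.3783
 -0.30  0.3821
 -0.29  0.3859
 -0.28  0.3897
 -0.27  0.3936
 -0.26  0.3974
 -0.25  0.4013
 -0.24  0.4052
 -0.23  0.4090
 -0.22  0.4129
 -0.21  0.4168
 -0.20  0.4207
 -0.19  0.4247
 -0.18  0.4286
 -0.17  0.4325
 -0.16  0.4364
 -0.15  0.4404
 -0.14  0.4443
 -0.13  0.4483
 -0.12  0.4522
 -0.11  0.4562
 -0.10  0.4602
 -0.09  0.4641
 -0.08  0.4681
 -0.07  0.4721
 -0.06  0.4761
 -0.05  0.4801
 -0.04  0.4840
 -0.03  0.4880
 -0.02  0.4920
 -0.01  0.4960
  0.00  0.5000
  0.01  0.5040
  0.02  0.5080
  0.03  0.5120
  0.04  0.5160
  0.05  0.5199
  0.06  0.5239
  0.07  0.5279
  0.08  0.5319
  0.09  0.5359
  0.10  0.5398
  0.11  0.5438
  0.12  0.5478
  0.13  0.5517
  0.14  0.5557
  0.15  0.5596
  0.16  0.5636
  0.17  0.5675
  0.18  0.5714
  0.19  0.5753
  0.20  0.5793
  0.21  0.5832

$38.76

σ√T = 0.34·√2 = 0.4808
d₁ = [ln(223/229) + (0.027 + 0.34²/2)·2] / 0.4808 = [-0.0266 + 0.1696] / 0.4808 = 0.2975 ≈ 0.30
d₂ = d₁ − σ√T = 0.2975 − 0.4808 = -0.1833 ≈ -0.18
e^(−rT) = e^(−0.027·2) = 0.9474
N(−d₂) = N(0.18) = 0.5714;  N(−d₁) = N(-0.30) = 0.3821
P = 229·0.9474·0.5714 − 223·0.3821 = 123.9679 − 85.2083 = 38.7596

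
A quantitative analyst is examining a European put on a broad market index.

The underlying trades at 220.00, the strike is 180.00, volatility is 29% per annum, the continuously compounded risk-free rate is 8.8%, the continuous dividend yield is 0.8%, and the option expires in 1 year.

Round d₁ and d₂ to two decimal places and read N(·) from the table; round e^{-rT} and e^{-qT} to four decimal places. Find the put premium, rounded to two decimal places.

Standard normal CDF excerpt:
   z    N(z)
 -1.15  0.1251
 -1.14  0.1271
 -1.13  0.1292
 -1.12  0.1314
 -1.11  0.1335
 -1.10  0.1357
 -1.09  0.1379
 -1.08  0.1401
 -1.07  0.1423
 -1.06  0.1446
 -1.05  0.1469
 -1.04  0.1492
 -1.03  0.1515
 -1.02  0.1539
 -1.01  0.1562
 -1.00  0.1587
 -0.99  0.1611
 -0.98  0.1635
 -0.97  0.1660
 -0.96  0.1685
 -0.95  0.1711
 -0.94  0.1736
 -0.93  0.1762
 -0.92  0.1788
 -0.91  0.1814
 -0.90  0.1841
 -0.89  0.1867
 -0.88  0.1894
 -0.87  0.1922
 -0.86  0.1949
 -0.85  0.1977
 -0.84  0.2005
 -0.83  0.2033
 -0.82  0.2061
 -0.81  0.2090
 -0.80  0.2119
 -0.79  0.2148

σ√T = 0.29 × 1.0000 = 0.2900
d₁ = [ln(220/180) + (0.088 − 0.008 + ½·0.29²)·1] / (σ√T) = (0.2007 + 0.1220) / 0.2900 = 1.1128 → 1.11
d₂ = 1.1128 − 0.2900 = 0.8228 → 0.82
e^(−qT) = e^(−0.008·1) = 0.9920;  e^(−rT) = e^(−0.088·1) = 0.9158
N(−d₂) = N(-0.82) = 0.2061;  N(−d₁) = N(-1.11) = 0.1335
P = 180·0.9158·0.2061 − 220·0.9920·0.1335 = 33.9743 − 29.1350 = 4.8393

4.84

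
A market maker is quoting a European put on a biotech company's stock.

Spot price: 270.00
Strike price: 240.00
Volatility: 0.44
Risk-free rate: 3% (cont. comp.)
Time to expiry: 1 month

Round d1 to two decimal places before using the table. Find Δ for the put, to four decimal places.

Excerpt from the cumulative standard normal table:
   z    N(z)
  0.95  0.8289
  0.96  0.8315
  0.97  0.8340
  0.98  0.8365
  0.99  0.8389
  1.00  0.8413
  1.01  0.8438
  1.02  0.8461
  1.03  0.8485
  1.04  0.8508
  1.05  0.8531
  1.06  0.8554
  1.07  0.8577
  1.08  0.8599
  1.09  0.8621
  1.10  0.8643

σ√T = 0.44·√0.08333 = 0.1270
d₁ = [ln(270/240) + (0.03 + ½·0.44²)·0.08333] / (σ√T) = (0.1178 + 0.0106) / 0.1270 = 1.0105 → 1.01
N(d₁) = N(1.01) = 0.8438
Δ_put = N(d₁) − 1 = 0.8438 − 1 = -0.1562

-0.1562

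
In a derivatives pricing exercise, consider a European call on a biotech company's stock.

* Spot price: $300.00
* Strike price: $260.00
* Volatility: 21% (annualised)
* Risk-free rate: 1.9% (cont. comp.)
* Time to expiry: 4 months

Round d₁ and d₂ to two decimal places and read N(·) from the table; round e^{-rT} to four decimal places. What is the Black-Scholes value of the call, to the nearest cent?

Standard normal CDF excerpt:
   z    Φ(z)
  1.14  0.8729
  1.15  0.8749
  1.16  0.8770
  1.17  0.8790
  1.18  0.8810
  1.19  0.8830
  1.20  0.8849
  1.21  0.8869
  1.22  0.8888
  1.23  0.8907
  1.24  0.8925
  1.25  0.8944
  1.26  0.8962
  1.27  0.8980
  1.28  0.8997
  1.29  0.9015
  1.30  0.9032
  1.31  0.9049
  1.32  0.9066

$43.35

T = 0.3333;  σ√T = 0.1212
d₁ = [ln(300/260) + (0.019 + 0.21²/2)·0.3333] / 0.1212 = [0.1431 + 0.0137] / 0.1212 = 1.2931 ⇒ 1.29
d₂ = d₁ − σ√T = 1.2931 − 0.1212 = 1.1719 ⇒ 1.17
e^(−rT) = e^(−0.019·0.3333) = 0.9937
N(d₁) = N(1.29) = 0.9015;  N(d₂) = N(1.17) = 0.8790
C = 300·0.9015 − 260·0.9937·0.8790 = 270.4500 − 227.1002 = 43.3498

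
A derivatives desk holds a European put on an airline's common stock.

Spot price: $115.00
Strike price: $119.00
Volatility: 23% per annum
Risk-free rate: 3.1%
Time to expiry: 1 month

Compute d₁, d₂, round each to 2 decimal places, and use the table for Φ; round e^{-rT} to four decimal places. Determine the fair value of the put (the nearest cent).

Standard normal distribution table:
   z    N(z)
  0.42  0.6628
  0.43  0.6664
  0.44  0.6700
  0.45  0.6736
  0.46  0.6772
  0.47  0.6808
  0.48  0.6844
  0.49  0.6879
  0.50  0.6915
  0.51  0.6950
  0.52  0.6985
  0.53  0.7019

$5.44

σ√T = 0.23·√0.08333 = 0.0664
d₁ = [ln(115/119) + (0.031 + 0.23²/2)·0.08333] / 0.0664 = [-0.0342 + 0.0048] / 0.0664 = -0.4429 ≈ -0.44
d₂ = d₁ − σ√T = -0.4429 − 0.0664 = -0.5093 ≈ -0.51
e^(−rT) = e^(−0.031·0.08333) = 0.9974
N(−d₂) = N(0.51) = 0.6950;  N(−d₁) = N(0.44) = 0.6700
P = 119·0.9974·0.6950 − 115·0.6700 = 82.4900 − 77.0500 = 5.4400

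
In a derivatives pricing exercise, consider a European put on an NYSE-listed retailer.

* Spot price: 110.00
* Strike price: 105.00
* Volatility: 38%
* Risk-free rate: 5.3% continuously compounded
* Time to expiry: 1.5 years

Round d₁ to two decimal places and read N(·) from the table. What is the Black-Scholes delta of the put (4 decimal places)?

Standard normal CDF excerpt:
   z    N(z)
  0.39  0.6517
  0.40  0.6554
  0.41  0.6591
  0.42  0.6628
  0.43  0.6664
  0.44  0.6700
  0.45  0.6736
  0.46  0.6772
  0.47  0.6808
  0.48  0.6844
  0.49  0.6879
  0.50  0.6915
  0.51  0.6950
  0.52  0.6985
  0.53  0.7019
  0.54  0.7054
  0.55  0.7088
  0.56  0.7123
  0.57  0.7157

σ√T = 0.38 × 1.2247 = 0.4654
d₁ = [ln(110/105) + (0.053 + 0.38²/2)·1.5] / 0.4654 = [0.0465 + 0.1878] / 0.4654 = 0.5035 ≈ 0.50
N(d₁) = N(0.50) = 0.6915
Δ_put = N(d₁) − 1 = 0.6915 − 1 = -0.3085

-0.3085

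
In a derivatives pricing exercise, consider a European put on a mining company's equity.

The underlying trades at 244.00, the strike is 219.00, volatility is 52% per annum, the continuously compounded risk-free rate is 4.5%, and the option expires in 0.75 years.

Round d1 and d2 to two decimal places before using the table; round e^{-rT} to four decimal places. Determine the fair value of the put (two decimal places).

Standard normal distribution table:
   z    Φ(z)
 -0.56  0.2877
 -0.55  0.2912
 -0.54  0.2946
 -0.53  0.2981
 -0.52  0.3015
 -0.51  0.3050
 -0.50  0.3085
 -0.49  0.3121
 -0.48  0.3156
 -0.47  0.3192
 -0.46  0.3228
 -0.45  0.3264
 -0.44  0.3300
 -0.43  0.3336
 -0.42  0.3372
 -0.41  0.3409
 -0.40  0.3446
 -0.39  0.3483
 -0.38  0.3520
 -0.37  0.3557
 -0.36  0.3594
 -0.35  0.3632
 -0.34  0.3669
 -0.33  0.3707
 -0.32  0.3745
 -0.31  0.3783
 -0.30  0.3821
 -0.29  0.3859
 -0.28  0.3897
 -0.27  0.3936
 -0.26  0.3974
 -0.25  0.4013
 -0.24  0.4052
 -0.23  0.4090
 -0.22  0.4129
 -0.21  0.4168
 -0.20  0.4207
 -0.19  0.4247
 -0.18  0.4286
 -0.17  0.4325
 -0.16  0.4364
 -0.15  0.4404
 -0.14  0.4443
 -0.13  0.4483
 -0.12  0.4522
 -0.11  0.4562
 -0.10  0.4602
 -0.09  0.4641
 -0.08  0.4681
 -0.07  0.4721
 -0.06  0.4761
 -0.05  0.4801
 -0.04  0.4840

T = 0.75;  σ√T = 0.4503
ln(S/K) + (r + σ²/2)T = ln(244/219) + (0.045 + 0.52²/2)·0.75 = 0.1081 + 0.1352 = 0.2432
d₁ = 0.2432 / 0.4503 = 0.5401 → 0.54
d₂ = d₁ − σ√T = 0.5401 − 0.4503 = 0.0898 → 0.09
exp(−rT) = exp(−0.045·0.75) = 0.9668
N(−d₂) = N(-0.09) = 0.4641;  N(−d₁) = N(-0.54) = 0.2946
P = 219·0.9668·0.4641 − 244·0.2946 = 98.2635 − 71.8824 = 26.3811

26.38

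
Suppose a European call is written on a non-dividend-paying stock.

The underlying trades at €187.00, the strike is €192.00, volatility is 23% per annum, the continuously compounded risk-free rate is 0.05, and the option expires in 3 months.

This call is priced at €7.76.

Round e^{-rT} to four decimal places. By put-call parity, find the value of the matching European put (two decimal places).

e^(−rT) = e^(−0.05·0.25) = 0.9876
Put-call parity: C − P = S − K·e^(−rT) = 187 − 192·0.9876 = 187 − 189.6192 = -2.6192
P = C − (C − P) = 7.76 − (-2.6192) = 10.3792

€10.38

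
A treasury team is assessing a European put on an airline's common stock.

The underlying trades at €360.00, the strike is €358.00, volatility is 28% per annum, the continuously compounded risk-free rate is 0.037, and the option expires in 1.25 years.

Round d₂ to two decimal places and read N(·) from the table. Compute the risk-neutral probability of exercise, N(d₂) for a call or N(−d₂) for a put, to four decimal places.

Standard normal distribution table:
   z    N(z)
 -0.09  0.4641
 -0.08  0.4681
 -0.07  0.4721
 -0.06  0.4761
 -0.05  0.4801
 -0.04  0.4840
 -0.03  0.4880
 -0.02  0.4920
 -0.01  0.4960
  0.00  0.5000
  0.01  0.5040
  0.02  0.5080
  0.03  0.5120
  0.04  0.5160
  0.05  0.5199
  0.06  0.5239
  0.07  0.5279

0.4960

σ√T = 0.28·√1.25 = 0.3130
d₁ = [ln(360/358) + (0.037 + 0.28²/2)·1.25] / 0.3130 = [0.0056 + 0.0953] / 0.3130 = 0.3221 → 0.32
d₂ = d₁ − σ√T = 0.3221 − 0.3130 = 0.0090 → 0.01
Pr(exercise) under Q = N(−d₂) = N(-0.01) = 0.4960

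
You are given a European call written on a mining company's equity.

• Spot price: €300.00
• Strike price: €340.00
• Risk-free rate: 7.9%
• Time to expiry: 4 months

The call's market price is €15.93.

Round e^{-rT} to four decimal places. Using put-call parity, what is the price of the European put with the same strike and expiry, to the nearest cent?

exp(−rT) = exp(−0.079·0.3333) = 0.9740
Put-call parity: C − P = S − K·e^(−rT) = 300 − 340·0.9740 = 300 − 331.1600 = -31.1600
P = C − (C − P) = 15.93 − (-31.1600) = 47.0900

€47.09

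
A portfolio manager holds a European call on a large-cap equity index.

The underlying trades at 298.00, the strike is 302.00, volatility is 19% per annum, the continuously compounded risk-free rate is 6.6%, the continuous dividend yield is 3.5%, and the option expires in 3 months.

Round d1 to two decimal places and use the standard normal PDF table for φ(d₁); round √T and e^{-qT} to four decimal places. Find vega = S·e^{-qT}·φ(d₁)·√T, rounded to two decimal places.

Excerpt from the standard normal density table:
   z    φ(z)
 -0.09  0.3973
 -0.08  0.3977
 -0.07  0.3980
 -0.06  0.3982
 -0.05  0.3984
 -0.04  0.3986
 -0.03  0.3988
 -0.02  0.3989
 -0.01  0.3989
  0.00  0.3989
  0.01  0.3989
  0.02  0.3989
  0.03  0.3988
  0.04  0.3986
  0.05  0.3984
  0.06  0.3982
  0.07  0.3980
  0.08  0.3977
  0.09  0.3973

σ√T = 0.19 × 0.5000 = 0.0950
d₁ = [ln(298/302) + (0.066 − 0.035 + 0.19²/2)·0.25] / 0.0950 = [-0.0133 + 0.0123] / 0.0950 = -0.0113 → -0.01
√T = √0.25 = 0.5000
φ(d₁) = φ(-0.01) = 0.3989
e^(−qT) = e^(−0.035·0.25) = 0.9913
vega = S·e^(−qT)·φ(d₁)·√T = 298·0.9913·0.3989·0.5000 = 58.9190
(The put has the same vega.)

58.92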